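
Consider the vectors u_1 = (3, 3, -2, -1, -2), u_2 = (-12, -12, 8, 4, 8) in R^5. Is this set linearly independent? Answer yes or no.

Form the matrix with these vectors as rows and row reduce.
R2 ← R2 + (4)·R1: [0, 0, 0, 0, 0]
1 nonzero row, so the 2 vectors span a space of dimension 1.
Since 1 < 2, the vectors are linearly dependent.

no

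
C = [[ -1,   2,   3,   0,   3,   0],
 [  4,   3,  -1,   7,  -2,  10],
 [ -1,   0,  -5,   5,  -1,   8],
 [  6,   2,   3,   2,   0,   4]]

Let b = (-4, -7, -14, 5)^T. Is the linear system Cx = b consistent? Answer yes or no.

Row reduce the augmented matrix [C | b].
R2 ← R2 + (4)·R1: [0, 11, 11, 7, 10, 10, -23]
R3 ← R3 − R1: [0, -2, -8, 5, -4, 8, -10]
R4 ← R4 + (6)·R1: [0, 14, 21, 2, 18, 4, -19]
R3 ← R3 + (2/11)·R2: [0, 0, -6, 69/11, -24/11, 108/11, -156/11]
R4 ← R4 − (14/11)·R2: [0, 0, 7, -76/11, 58/11, -96/11, 113/11]
R4 ← R4 + (7/6)·R3: [0, 0, 0, 9/22, 30/11, 30/11, -69/11]
The echelon form has 4 nonzero rows, and every pivot lies in the first 6 columns, so rank(C) = rank([C|b]) = 4.
The system is consistent.

yes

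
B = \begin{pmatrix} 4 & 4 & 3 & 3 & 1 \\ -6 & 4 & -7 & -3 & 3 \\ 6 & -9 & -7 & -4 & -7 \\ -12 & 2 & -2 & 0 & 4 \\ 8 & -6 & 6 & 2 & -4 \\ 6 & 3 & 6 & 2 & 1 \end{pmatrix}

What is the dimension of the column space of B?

Row reduce to echelon form.
R2 ← R2 + (3/2)·R1: [0, 10, -5/2, 3/2, 9/2]
R3 ← R3 − (3/2)·R1: [0, -15, -23/2, -17/2, -17/2]
R4 ← R4 + (3)·R1: [0, 14, 7, 9, 7]
R5 ← R5 − (2)·R1: [0, -14, 0, -4, -6]
R6 ← R6 − (3/2)·R1: [0, -3, 3/2, -5/2, -1/2]
R3 ← R3 + (3/2)·R2: [0, 0, -61/4, -25/4, -7/4]
R4 ← R4 − (7/5)·R2: [0, 0, 21/2, 69/10, 7/10]
R5 ← R5 + (7/5)·R2: [0, 0, -7/2, -19/10, 3/10]
R6 ← R6 + (3/10)·R2: [0, 0, 3/4, -41/20, 17/20]
R4 ← R4 + (42/61)·R3: [0, 0, 0, 792/305, -154/305]
R5 ← R5 − (14/61)·R3: [0, 0, 0, -142/305, 214/305]
R6 ← R6 + (3/61)·R3: [0, 0, 0, -719/305, 233/305]
R5 ← R5 + (71/396)·R4: [0, 0, 0, 0, 11/18]
R6 ← R6 + (719/792)·R4: [0, 0, 0, 0, 11/36]
R6 ← R6 − (1/2)·R5: [0, 0, 0, 0, 0]
Echelon form has 5 nonzero rows, so rank(B) = 5.
The column space has dimension equal to the rank: 5.

5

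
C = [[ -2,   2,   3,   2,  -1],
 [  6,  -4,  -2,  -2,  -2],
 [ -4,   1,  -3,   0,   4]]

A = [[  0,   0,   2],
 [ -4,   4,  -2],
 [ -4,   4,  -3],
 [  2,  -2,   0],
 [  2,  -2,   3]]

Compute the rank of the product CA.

First compute CA:
[[-18,  18, -20],
 [ 16, -16,  20],
 [ 16, -16,  11]]
Now row reduce the product.
R2 ← R2 + (8/9)·R1: [0, 0, 20/9]
R3 ← R3 + (8/9)·R1: [0, 0, -61/9]
R3 ← R3 + (61/20)·R2: [0, 0, 0]
2 nonzero rows, so rank(CA) = 2.

2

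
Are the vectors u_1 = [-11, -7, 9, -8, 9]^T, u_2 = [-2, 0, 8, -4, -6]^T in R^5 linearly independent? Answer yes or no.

Form the matrix with these vectors as rows and row reduce.
R2 ← R2 − (2/11)·R1: [0, 14/11, 70/11, -28/11, -84/11]
2 nonzero rows, so the 2 vectors span a space of dimension 2.
Since 2 = 2, the vectors are linearly independent.

yes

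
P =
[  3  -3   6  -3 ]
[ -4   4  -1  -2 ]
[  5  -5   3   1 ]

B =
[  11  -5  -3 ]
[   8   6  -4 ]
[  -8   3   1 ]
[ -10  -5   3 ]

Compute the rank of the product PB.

2

First compute PB:
[[ -9,   0,   0],
 [ 16,  51, -11],
 [-19, -51,  11]]
Now row reduce the product.
R2 ← R2 + (16/9)·R1: [0, 51, -11]
R3 ← R3 − (19/9)·R1: [0, -51, 11]
R3 ← R3 + R2: [0, 0, 0]
2 nonzero rows, so rank(PB) = 2.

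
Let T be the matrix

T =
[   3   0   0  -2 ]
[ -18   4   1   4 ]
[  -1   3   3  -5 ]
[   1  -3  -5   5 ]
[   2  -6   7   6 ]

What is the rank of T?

4

Row reduce to echelon form.
R2 ← R2 + (6)·R1: [0, 4, 1, -8]
R3 ← R3 + (1/3)·R1: [0, 3, 3, -17/3]
R4 ← R4 − (1/3)·R1: [0, -3, -5, 17/3]
R5 ← R5 − (2/3)·R1: [0, -6, 7, 22/3]
R3 ← R3 − (3/4)·R2: [0, 0, 9/4, 1/3]
R4 ← R4 + (3/4)·R2: [0, 0, -17/4, -1/3]
R5 ← R5 + (3/2)·R2: [0, 0, 17/2, -14/3]
R4 ← R4 + (17/9)·R3: [0, 0, 0, 8/27]
R5 ← R5 − (34/9)·R3: [0, 0, 0, -160/27]
R5 ← R5 + (20)·R4: [0, 0, 0, 0]
Echelon form has 4 nonzero rows, so rank(T) = 4.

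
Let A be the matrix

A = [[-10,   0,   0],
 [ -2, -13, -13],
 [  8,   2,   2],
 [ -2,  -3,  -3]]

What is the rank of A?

Row reduce to echelon form.
R2 ← R2 − (1/5)·R1: [0, -13, -13]
R3 ← R3 + (4/5)·R1: [0, 2, 2]
R4 ← R4 − (1/5)·R1: [0, -3, -3]
R3 ← R3 + (2/13)·R2: [0, 0, 0]
R4 ← R4 − (3/13)·R2: [0, 0, 0]
Echelon form has 2 nonzero rows, so rank(A) = 2.

2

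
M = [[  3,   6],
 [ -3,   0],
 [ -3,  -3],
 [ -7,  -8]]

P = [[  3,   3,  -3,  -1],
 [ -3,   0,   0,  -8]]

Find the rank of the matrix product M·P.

First compute MP:
[[ -9,   9,  -9, -51],
 [ -9,  -9,   9,   3],
 [  0,  -9,   9,  27],
 [  3, -21,  21,  71]]
Now row reduce the product.
R2 ← R2 − R1: [0, -18, 18, 54]
R4 ← R4 + (1/3)·R1: [0, -18, 18, 54]
R3 ← R3 − (1/2)·R2: [0, 0, 0, 0]
R4 ← R4 − R2: [0, 0, 0, 0]
2 nonzero rows, so rank(MP) = 2.

2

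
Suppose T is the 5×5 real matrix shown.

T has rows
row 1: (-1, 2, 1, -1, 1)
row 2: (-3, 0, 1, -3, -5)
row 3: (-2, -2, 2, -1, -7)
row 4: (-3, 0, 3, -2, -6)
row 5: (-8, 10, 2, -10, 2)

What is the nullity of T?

2

Row reduce to echelon form.
R2 ← R2 − (3)·R1: [0, -6, -2, 0, -8]
R3 ← R3 − (2)·R1: [0, -6, 0, 1, -9]
R4 ← R4 − (3)·R1: [0, -6, 0, 1, -9]
R5 ← R5 − (8)·R1: [0, -6, -6, -2, -6]
R3 ← R3 − R2: [0, 0, 2, 1, -1]
R4 ← R4 − R2: [0, 0, 2, 1, -1]
R5 ← R5 − R2: [0, 0, -4, -2, 2]
R4 ← R4 − R3: [0, 0, 0, 0, 0]
R5 ← R5 + (2)·R3: [0, 0, 0, 0, 0]
3 nonzero rows, so rank(T) = 3.
T has 5 columns; by rank–nullity, nullity = 5 − 3 = 2.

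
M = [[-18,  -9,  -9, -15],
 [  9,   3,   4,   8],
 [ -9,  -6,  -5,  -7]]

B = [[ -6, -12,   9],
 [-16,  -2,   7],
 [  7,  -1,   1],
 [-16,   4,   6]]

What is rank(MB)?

2

First compute MB:
[[429, 183, -324],
 [-202, -86, 154],
 [227,  97, -170]]
Now row reduce the product.
R2 ← R2 + (202/429)·R1: [0, 24/143, 206/143]
R3 ← R3 − (227/429)·R1: [0, 24/143, 206/143]
R3 ← R3 − R2: [0, 0, 0]
2 nonzero rows, so rank(MB) = 2.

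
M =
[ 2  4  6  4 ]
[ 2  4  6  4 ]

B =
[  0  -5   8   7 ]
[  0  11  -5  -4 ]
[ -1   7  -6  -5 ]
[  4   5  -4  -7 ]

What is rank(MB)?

First compute MB:
[[ 10,  96, -56, -60],
 [ 10,  96, -56, -60]]
Now row reduce the product.
R2 ← R2 − R1: [0, 0, 0, 0]
1 nonzero row, so rank(MB) = 1.

1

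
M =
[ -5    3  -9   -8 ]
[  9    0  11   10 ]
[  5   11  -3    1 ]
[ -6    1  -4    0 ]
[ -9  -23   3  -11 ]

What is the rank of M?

Row reduce to echelon form.
R2 ← R2 + (9/5)·R1: [0, 27/5, -26/5, -22/5]
R3 ← R3 + R1: [0, 14, -12, -7]
R4 ← R4 − (6/5)·R1: [0, -13/5, 34/5, 48/5]
R5 ← R5 − (9/5)·R1: [0, -142/5, 96/5, 17/5]
R3 ← R3 − (70/27)·R2: [0, 0, 40/27, 119/27]
R4 ← R4 + (13/27)·R2: [0, 0, 116/27, 202/27]
R5 ← R5 + (142/27)·R2: [0, 0, -220/27, -533/27]
R4 ← R4 − (29/10)·R3: [0, 0, 0, -53/10]
R5 ← R5 + (11/2)·R3: [0, 0, 0, 9/2]
R5 ← R5 + (45/53)·R4: [0, 0, 0, 0]
Echelon form has 4 nonzero rows, so rank(M) = 4.

4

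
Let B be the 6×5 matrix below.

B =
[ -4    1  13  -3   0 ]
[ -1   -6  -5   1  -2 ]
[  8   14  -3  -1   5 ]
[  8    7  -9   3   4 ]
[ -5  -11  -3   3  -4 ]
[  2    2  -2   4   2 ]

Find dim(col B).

5

Row reduce to echelon form.
R2 ← R2 − (1/4)·R1: [0, -25/4, -33/4, 7/4, -2]
R3 ← R3 + (2)·R1: [0, 16, 23, -7, 5]
R4 ← R4 + (2)·R1: [0, 9, 17, -3, 4]
R5 ← R5 − (5/4)·R1: [0, -49/4, -77/4, 27/4, -4]
R6 ← R6 + (1/2)·R1: [0, 5/2, 9/2, 5/2, 2]
R3 ← R3 + (64/25)·R2: [0, 0, 47/25, -63/25, -3/25]
R4 ← R4 + (36/25)·R2: [0, 0, 128/25, -12/25, 28/25]
R5 ← R5 − (49/25)·R2: [0, 0, -77/25, 83/25, -2/25]
R6 ← R6 + (2/5)·R2: [0, 0, 6/5, 16/5, 6/5]
R4 ← R4 − (128/47)·R3: [0, 0, 0, 300/47, 68/47]
R5 ← R5 + (77/47)·R3: [0, 0, 0, -38/47, -13/47]
R6 ← R6 − (30/47)·R3: [0, 0, 0, 226/47, 60/47]
R5 ← R5 + (19/150)·R4: [0, 0, 0, 0, -7/75]
R6 ← R6 − (113/150)·R4: [0, 0, 0, 0, 14/75]
R6 ← R6 + (2)·R5: [0, 0, 0, 0, 0]
Echelon form has 5 nonzero rows, so rank(B) = 5.
The column space has dimension equal to the rank: 5.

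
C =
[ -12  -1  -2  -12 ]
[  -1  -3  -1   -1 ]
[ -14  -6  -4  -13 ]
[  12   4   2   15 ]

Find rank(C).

3

Row reduce to echelon form.
R2 ← R2 − (1/12)·R1: [0, -35/12, -5/6, 0]
R3 ← R3 − (7/6)·R1: [0, -29/6, -5/3, 1]
R4 ← R4 + R1: [0, 3, 0, 3]
R3 ← R3 − (58/35)·R2: [0, 0, -2/7, 1]
R4 ← R4 + (36/35)·R2: [0, 0, -6/7, 3]
R4 ← R4 − (3)·R3: [0, 0, 0, 0]
Echelon form has 3 nonzero rows, so rank(C) = 3.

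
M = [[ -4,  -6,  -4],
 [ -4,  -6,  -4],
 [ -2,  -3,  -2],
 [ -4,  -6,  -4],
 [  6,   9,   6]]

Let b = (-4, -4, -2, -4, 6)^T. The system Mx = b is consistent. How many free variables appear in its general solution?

Row reduce the augmented matrix [M | b].
R2 ← R2 − R1: [0, 0, 0, 0]
R3 ← R3 − (1/2)·R1: [0, 0, 0, 0]
R4 ← R4 − R1: [0, 0, 0, 0]
R5 ← R5 + (3/2)·R1: [0, 0, 0, 0]
The echelon form has 1 nonzero rows, and every pivot lies in the first 3 columns, so rank(M) = rank([M|b]) = 1.
The system is consistent.
Free variables = (unknowns) − (rank) = 3 − 1 = 2.

2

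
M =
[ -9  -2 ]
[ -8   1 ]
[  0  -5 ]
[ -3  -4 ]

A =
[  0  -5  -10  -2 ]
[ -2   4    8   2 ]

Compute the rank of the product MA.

First compute MA:
[[  4,  37,  74,  14],
 [ -2,  44,  88,  18],
 [ 10, -20, -40, -10],
 [  8,  -1,  -2,  -2]]
Now row reduce the product.
R2 ← R2 + (1/2)·R1: [0, 125/2, 125, 25]
R3 ← R3 − (5/2)·R1: [0, -225/2, -225, -45]
R4 ← R4 − (2)·R1: [0, -75, -150, -30]
R3 ← R3 + (9/5)·R2: [0, 0, 0, 0]
R4 ← R4 + (6/5)·R2: [0, 0, 0, 0]
2 nonzero rows, so rank(MA) = 2.

2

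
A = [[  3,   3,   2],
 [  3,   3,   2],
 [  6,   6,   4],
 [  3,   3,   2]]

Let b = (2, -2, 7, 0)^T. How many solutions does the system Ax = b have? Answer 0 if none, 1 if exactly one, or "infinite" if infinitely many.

0

Row reduce the augmented matrix [A | b].
R2 ← R2 − R1: [0, 0, 0, -4]
R3 ← R3 − (2)·R1: [0, 0, 0, 3]
R4 ← R4 − R1: [0, 0, 0, -2]
R3 ← R3 + (3/4)·R2: [0, 0, 0, 0]
R4 ← R4 − (1/2)·R2: [0, 0, 0, 0]
The echelon form has 2 nonzero rows; the last pivot sits in the augmented column, so rank(A) = 1 but rank([A|b]) = 2.
Since the ranks differ, the system is inconsistent.
It has no solutions.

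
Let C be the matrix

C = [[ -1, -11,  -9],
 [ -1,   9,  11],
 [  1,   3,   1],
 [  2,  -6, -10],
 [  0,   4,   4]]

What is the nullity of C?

1

Row reduce to echelon form.
R2 ← R2 − R1: [0, 20, 20]
R3 ← R3 + R1: [0, -8, -8]
R4 ← R4 + (2)·R1: [0, -28, -28]
R3 ← R3 + (2/5)·R2: [0, 0, 0]
R4 ← R4 + (7/5)·R2: [0, 0, 0]
R5 ← R5 − (1/5)·R2: [0, 0, 0]
2 nonzero rows, so rank(C) = 2.
C has 3 columns; by rank–nullity, nullity = 3 − 2 = 1.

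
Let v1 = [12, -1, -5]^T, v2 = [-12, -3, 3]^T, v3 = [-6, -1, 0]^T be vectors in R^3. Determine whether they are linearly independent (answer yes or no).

Form the matrix with these vectors as rows and row reduce.
R2 ← R2 + R1: [0, -4, -2]
R3 ← R3 + (1/2)·R1: [0, -3/2, -5/2]
R3 ← R3 − (3/8)·R2: [0, 0, -7/4]
3 nonzero rows, so the 3 vectors span a space of dimension 3.
Since 3 = 3, the vectors are linearly independent.

yes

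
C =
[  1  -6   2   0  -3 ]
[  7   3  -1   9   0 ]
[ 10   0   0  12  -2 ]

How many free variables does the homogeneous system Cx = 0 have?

Row reduce to echelon form.
R2 ← R2 − (7)·R1: [0, 45, -15, 9, 21]
R3 ← R3 − (10)·R1: [0, 60, -20, 12, 28]
R3 ← R3 − (4/3)·R2: [0, 0, 0, 0, 0]
2 nonzero rows, so rank(C) = 2.
C has 5 columns; by rank–nullity, nullity = 5 − 2 = 3.

3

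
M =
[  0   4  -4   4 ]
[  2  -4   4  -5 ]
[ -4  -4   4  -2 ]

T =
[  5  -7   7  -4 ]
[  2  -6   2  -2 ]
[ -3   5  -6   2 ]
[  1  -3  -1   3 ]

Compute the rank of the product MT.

First compute MT:
[[ 24, -56,  28,  -4],
 [-15,  45, -13,  -7],
 [-42,  78, -58,  26]]
Now row reduce the product.
R2 ← R2 + (5/8)·R1: [0, 10, 9/2, -19/2]
R3 ← R3 + (7/4)·R1: [0, -20, -9, 19]
R3 ← R3 + (2)·R2: [0, 0, 0, 0]
2 nonzero rows, so rank(MT) = 2.

2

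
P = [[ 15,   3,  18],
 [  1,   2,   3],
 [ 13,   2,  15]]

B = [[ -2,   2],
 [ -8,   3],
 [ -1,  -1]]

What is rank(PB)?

First compute PB:
[[-72,  21],
 [-21,   5],
 [-57,  17]]
Now row reduce the product.
R2 ← R2 − (7/24)·R1: [0, -9/8]
R3 ← R3 − (19/24)·R1: [0, 3/8]
R3 ← R3 + (1/3)·R2: [0, 0]
2 nonzero rows, so rank(PB) = 2.

2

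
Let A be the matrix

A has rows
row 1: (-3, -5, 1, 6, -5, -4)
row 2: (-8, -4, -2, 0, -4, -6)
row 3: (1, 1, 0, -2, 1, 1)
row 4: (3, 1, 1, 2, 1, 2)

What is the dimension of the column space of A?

3

Row reduce to echelon form.
R2 ← R2 − (8/3)·R1: [0, 28/3, -14/3, -16, 28/3, 14/3]
R3 ← R3 + (1/3)·R1: [0, -2/3, 1/3, 0, -2/3, -1/3]
R4 ← R4 + R1: [0, -4, 2, 8, -4, -2]
R3 ← R3 + (1/14)·R2: [0, 0, 0, -8/7, 0, 0]
R4 ← R4 + (3/7)·R2: [0, 0, 0, 8/7, 0, 0]
R4 ← R4 + R3: [0, 0, 0, 0, 0, 0]
Echelon form has 3 nonzero rows, so rank(A) = 3.
The column space has dimension equal to the rank: 3.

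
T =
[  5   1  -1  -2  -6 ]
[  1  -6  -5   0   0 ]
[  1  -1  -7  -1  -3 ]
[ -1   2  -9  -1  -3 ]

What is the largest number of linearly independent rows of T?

3

Row reduce to echelon form.
R2 ← R2 − (1/5)·R1: [0, -31/5, -24/5, 2/5, 6/5]
R3 ← R3 − (1/5)·R1: [0, -6/5, -34/5, -3/5, -9/5]
R4 ← R4 + (1/5)·R1: [0, 11/5, -46/5, -7/5, -21/5]
R3 ← R3 − (6/31)·R2: [0, 0, -182/31, -21/31, -63/31]
R4 ← R4 + (11/31)·R2: [0, 0, -338/31, -39/31, -117/31]
R4 ← R4 − (13/7)·R3: [0, 0, 0, 0, 0]
Echelon form has 3 nonzero rows, so rank(T) = 3.
The rank gives the maximum number of linearly independent rows: 3.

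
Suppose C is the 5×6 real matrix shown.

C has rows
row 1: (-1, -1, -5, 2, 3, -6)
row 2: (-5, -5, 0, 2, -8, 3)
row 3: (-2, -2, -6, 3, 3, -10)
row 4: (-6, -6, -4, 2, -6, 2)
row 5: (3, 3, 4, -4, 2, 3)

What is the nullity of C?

Row reduce to echelon form.
R2 ← R2 − (5)·R1: [0, 0, 25, -8, -23, 33]
R3 ← R3 − (2)·R1: [0, 0, 4, -1, -3, 2]
R4 ← R4 − (6)·R1: [0, 0, 26, -10, -24, 38]
R5 ← R5 + (3)·R1: [0, 0, -11, 2, 11, -15]
R3 ← R3 − (4/25)·R2: [0, 0, 0, 7/25, 17/25, -82/25]
R4 ← R4 − (26/25)·R2: [0, 0, 0, -42/25, -2/25, 92/25]
R5 ← R5 + (11/25)·R2: [0, 0, 0, -38/25, 22/25, -12/25]
R4 ← R4 + (6)·R3: [0, 0, 0, 0, 4, -16]
R5 ← R5 + (38/7)·R3: [0, 0, 0, 0, 32/7, -128/7]
R5 ← R5 − (8/7)·R4: [0, 0, 0, 0, 0, 0]
4 nonzero rows, so rank(C) = 4.
C has 6 columns; by rank–nullity, nullity = 6 − 4 = 2.

2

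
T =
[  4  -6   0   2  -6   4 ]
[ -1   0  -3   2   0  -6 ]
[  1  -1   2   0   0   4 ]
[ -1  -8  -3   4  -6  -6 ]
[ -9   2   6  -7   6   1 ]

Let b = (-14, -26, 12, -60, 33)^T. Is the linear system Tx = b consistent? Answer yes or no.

Row reduce the augmented matrix [T | b].
R2 ← R2 + (1/4)·R1: [0, -3/2, -3, 5/2, -3/2, -5, -59/2]
R3 ← R3 − (1/4)·R1: [0, 1/2, 2, -1/2, 3/2, 3, 31/2]
R4 ← R4 + (1/4)·R1: [0, -19/2, -3, 9/2, -15/2, -5, -127/2]
R5 ← R5 + (9/4)·R1: [0, -23/2, 6, -5/2, -15/2, 10, 3/2]
R3 ← R3 + (1/3)·R2: [0, 0, 1, 1/3, 1, 4/3, 17/3]
R4 ← R4 − (19/3)·R2: [0, 0, 16, -34/3, 2, 80/3, 370/3]
R5 ← R5 − (23/3)·R2: [0, 0, 29, -65/3, 4, 145/3, 683/3]
R4 ← R4 − (16)·R3: [0, 0, 0, -50/3, -14, 16/3, 98/3]
R5 ← R5 − (29)·R3: [0, 0, 0, -94/3, -25, 29/3, 190/3]
R5 ← R5 − (47/25)·R4: [0, 0, 0, 0, 33/25, -9/25, 48/25]
The echelon form has 5 nonzero rows, and every pivot lies in the first 6 columns, so rank(T) = rank([T|b]) = 5.
The system is consistent.

yes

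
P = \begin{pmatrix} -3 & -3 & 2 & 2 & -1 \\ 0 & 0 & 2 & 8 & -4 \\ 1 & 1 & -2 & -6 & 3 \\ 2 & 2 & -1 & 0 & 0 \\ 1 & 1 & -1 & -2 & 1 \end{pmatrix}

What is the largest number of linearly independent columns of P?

2

Row reduce to echelon form.
R3 ← R3 + (1/3)·R1: [0, 0, -4/3, -16/3, 8/3]
R4 ← R4 + (2/3)·R1: [0, 0, 1/3, 4/3, -2/3]
R5 ← R5 + (1/3)·R1: [0, 0, -1/3, -4/3, 2/3]
R3 ← R3 + (2/3)·R2: [0, 0, 0, 0, 0]
R4 ← R4 − (1/6)·R2: [0, 0, 0, 0, 0]
R5 ← R5 + (1/6)·R2: [0, 0, 0, 0, 0]
Echelon form has 2 nonzero rows, so rank(P) = 2.
The rank gives the maximum number of linearly independent columns: 2.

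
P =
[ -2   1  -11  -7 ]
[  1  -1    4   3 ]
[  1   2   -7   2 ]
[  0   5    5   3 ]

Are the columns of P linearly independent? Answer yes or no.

no

Row reduce P to echelon form.
R2 ← R2 + (1/2)·R1: [0, -1/2, -3/2, -1/2]
R3 ← R3 + (1/2)·R1: [0, 5/2, -25/2, -3/2]
R3 ← R3 + (5)·R2: [0, 0, -20, -4]
R4 ← R4 + (10)·R2: [0, 0, -10, -2]
R4 ← R4 − (1/2)·R3: [0, 0, 0, 0]
3 pivots among 4 columns.
Only 3 < 4 pivot columns, so the columns are linearly dependent.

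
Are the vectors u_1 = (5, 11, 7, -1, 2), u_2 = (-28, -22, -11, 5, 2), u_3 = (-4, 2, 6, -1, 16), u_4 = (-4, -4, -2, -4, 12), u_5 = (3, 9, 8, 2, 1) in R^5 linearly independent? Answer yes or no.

Form the matrix with these vectors as rows and row reduce.
R2 ← R2 + (28/5)·R1: [0, 198/5, 141/5, -3/5, 66/5]
R3 ← R3 + (4/5)·R1: [0, 54/5, 58/5, -9/5, 88/5]
R4 ← R4 + (4/5)·R1: [0, 24/5, 18/5, -24/5, 68/5]
R5 ← R5 − (3/5)·R1: [0, 12/5, 19/5, 13/5, -1/5]
R3 ← R3 − (3/11)·R2: [0, 0, 43/11, -18/11, 14]
R4 ← R4 − (4/33)·R2: [0, 0, 2/11, -52/11, 12]
R5 ← R5 − (2/33)·R2: [0, 0, 23/11, 29/11, -1]
R4 ← R4 − (2/43)·R3: [0, 0, 0, -200/43, 488/43]
R5 ← R5 − (23/43)·R3: [0, 0, 0, 151/43, -365/43]
R5 ← R5 + (151/200)·R4: [0, 0, 0, 0, 2/25]
5 nonzero rows, so the 5 vectors span a space of dimension 5.
Since 5 = 5, the vectors are linearly independent.

yes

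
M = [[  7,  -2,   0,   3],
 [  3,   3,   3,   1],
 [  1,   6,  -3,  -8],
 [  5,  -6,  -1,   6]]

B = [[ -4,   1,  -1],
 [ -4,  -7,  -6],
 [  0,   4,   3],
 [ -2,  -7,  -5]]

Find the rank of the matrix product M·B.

3

First compute MB:
[[-26,   0, -10],
 [-26, -13, -17],
 [-12,   3,  -6],
 [ -8,   1,  -2]]
Now row reduce the product.
R2 ← R2 − R1: [0, -13, -7]
R3 ← R3 − (6/13)·R1: [0, 3, -18/13]
R4 ← R4 − (4/13)·R1: [0, 1, 14/13]
R3 ← R3 + (3/13)·R2: [0, 0, -3]
R4 ← R4 + (1/13)·R2: [0, 0, 7/13]
R4 ← R4 + (7/39)·R3: [0, 0, 0]
3 nonzero rows, so rank(MB) = 3.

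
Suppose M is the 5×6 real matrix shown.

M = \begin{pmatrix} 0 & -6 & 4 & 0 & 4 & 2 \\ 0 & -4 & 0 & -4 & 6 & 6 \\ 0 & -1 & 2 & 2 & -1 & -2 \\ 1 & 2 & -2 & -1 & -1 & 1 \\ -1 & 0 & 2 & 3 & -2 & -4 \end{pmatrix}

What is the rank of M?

Row reduce to echelon form.
Swap R1 ↔ R4
R5 ← R5 + R1: [0, 2, 0, 2, -3, -3]
R3 ← R3 − (1/4)·R2: [0, 0, 2, 3, -5/2, -7/2]
R4 ← R4 − (3/2)·R2: [0, 0, 4, 6, -5, -7]
R5 ← R5 + (1/2)·R2: [0, 0, 0, 0, 0, 0]
R4 ← R4 − (2)·R3: [0, 0, 0, 0, 0, 0]
Echelon form has 3 nonzero rows, so rank(M) = 3.

3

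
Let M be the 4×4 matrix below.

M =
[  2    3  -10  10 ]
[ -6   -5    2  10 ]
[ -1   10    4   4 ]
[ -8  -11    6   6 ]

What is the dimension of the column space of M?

3

Row reduce to echelon form.
R2 ← R2 + (3)·R1: [0, 4, -28, 40]
R3 ← R3 + (1/2)·R1: [0, 23/2, -1, 9]
R4 ← R4 + (4)·R1: [0, 1, -34, 46]
R3 ← R3 − (23/8)·R2: [0, 0, 159/2, -106]
R4 ← R4 − (1/4)·R2: [0, 0, -27, 36]
R4 ← R4 + (18/53)·R3: [0, 0, 0, 0]
Echelon form has 3 nonzero rows, so rank(M) = 3.
The column space has dimension equal to the rank: 3.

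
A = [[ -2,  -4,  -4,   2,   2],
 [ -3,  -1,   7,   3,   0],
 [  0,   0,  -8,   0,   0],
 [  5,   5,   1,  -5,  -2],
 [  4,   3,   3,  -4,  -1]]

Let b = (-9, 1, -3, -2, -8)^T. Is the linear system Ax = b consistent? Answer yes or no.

Row reduce the augmented matrix [A | b].
R2 ← R2 − (3/2)·R1: [0, 5, 13, 0, -3, 29/2]
R4 ← R4 + (5/2)·R1: [0, -5, -9, 0, 3, -49/2]
R5 ← R5 + (2)·R1: [0, -5, -5, 0, 3, -26]
R4 ← R4 + R2: [0, 0, 4, 0, 0, -10]
R5 ← R5 + R2: [0, 0, 8, 0, 0, -23/2]
R4 ← R4 + (1/2)·R3: [0, 0, 0, 0, 0, -23/2]
R5 ← R5 + R3: [0, 0, 0, 0, 0, -29/2]
R5 ← R5 − (29/23)·R4: [0, 0, 0, 0, 0, 0]
The echelon form has 4 nonzero rows; the last pivot sits in the augmented column, so rank(A) = 3 but rank([A|b]) = 4.
Since the ranks differ, the system is inconsistent.

no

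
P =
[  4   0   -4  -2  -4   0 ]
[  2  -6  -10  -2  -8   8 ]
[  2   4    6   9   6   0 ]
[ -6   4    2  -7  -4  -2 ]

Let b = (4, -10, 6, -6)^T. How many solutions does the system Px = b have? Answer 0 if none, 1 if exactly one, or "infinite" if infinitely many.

Row reduce the augmented matrix [P | b].
R2 ← R2 − (1/2)·R1: [0, -6, -8, -1, -6, 8, -12]
R3 ← R3 − (1/2)·R1: [0, 4, 8, 10, 8, 0, 4]
R4 ← R4 + (3/2)·R1: [0, 4, -4, -10, -10, -2, 0]
R3 ← R3 + (2/3)·R2: [0, 0, 8/3, 28/3, 4, 16/3, -4]
R4 ← R4 + (2/3)·R2: [0, 0, -28/3, -32/3, -14, 10/3, -8]
R4 ← R4 + (7/2)·R3: [0, 0, 0, 22, 0, 22, -22]
The echelon form has 4 nonzero rows, and every pivot lies in the first 6 columns, so rank(P) = rank([P|b]) = 4.
The system is consistent.
rank = 4 < 6 unknowns, so there are infinitely many solutions.

infinite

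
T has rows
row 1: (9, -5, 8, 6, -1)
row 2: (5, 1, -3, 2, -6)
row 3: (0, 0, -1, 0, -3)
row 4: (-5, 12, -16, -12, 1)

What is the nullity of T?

1

Row reduce to echelon form.
R2 ← R2 − (5/9)·R1: [0, 34/9, -67/9, -4/3, -49/9]
R4 ← R4 + (5/9)·R1: [0, 83/9, -104/9, -26/3, 4/9]
R4 ← R4 − (83/34)·R2: [0, 0, 225/34, -92/17, 467/34]
R4 ← R4 + (225/34)·R3: [0, 0, 0, -92/17, -104/17]
4 nonzero rows, so rank(T) = 4.
T has 5 columns; by rank–nullity, nullity = 5 − 4 = 1.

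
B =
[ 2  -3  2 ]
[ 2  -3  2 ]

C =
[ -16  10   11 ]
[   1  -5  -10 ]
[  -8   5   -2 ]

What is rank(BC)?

1

First compute BC:
[[-51,  45,  48],
 [-51,  45,  48]]
Now row reduce the product.
R2 ← R2 − R1: [0, 0, 0]
1 nonzero row, so rank(BC) = 1.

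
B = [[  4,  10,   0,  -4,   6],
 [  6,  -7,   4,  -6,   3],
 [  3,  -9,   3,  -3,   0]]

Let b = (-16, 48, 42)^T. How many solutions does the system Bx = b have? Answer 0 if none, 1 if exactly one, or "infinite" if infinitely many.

infinite

Row reduce the augmented matrix [B | b].
R2 ← R2 − (3/2)·R1: [0, -22, 4, 0, -6, 72]
R3 ← R3 − (3/4)·R1: [0, -33/2, 3, 0, -9/2, 54]
R3 ← R3 − (3/4)·R2: [0, 0, 0, 0, 0, 0]
The echelon form has 2 nonzero rows, and every pivot lies in the first 5 columns, so rank(B) = rank([B|b]) = 2.
The system is consistent.
rank = 2 < 5 unknowns, so there are infinitely many solutions.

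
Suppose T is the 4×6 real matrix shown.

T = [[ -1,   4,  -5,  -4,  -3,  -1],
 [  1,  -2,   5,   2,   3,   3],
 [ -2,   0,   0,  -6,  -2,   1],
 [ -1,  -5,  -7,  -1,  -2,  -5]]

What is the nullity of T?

2

Row reduce to echelon form.
R2 ← R2 + R1: [0, 2, 0, -2, 0, 2]
R3 ← R3 − (2)·R1: [0, -8, 10, 2, 4, 3]
R4 ← R4 − R1: [0, -9, -2, 3, 1, -4]
R3 ← R3 + (4)·R2: [0, 0, 10, -6, 4, 11]
R4 ← R4 + (9/2)·R2: [0, 0, -2, -6, 1, 5]
R4 ← R4 + (1/5)·R3: [0, 0, 0, -36/5, 9/5, 36/5]
4 nonzero rows, so rank(T) = 4.
T has 6 columns; by rank–nullity, nullity = 6 − 4 = 2.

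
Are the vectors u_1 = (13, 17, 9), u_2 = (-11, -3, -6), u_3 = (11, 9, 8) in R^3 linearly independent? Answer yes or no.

Form the matrix with these vectors as rows and row reduce.
R2 ← R2 + (11/13)·R1: [0, 148/13, 21/13]
R3 ← R3 − (11/13)·R1: [0, -70/13, 5/13]
R3 ← R3 + (35/74)·R2: [0, 0, 85/74]
3 nonzero rows, so the 3 vectors span a space of dimension 3.
Since 3 = 3, the vectors are linearly independent.

yes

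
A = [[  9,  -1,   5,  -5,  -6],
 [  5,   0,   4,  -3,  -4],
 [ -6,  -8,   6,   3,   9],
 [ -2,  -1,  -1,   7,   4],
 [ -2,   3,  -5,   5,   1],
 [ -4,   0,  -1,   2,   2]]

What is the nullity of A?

Row reduce to echelon form.
R2 ← R2 − (5/9)·R1: [0, 5/9, 11/9, -2/9, -2/3]
R3 ← R3 + (2/3)·R1: [0, -26/3, 28/3, -1/3, 5]
R4 ← R4 + (2/9)·R1: [0, -11/9, 1/9, 53/9, 8/3]
R5 ← R5 + (2/9)·R1: [0, 25/9, -35/9, 35/9, -1/3]
R6 ← R6 + (4/9)·R1: [0, -4/9, 11/9, -2/9, -2/3]
R3 ← R3 + (78/5)·R2: [0, 0, 142/5, -19/5, -27/5]
R4 ← R4 + (11/5)·R2: [0, 0, 14/5, 27/5, 6/5]
R5 ← R5 − (5)·R2: [0, 0, -10, 5, 3]
R6 ← R6 + (4/5)·R2: [0, 0, 11/5, -2/5, -6/5]
R4 ← R4 − (7/71)·R3: [0, 0, 0, 410/71, 123/71]
R5 ← R5 + (25/71)·R3: [0, 0, 0, 260/71, 78/71]
R6 ← R6 − (11/142)·R3: [0, 0, 0, -15/142, -111/142]
R5 ← R5 − (26/41)·R4: [0, 0, 0, 0, 0]
R6 ← R6 + (3/164)·R4: [0, 0, 0, 0, -3/4]
Swap R5 ↔ R6
5 nonzero rows, so rank(A) = 5.
A has 5 columns; by rank–nullity, nullity = 5 − 5 = 0.

0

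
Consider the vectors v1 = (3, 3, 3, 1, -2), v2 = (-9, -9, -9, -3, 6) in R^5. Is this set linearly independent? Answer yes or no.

Form the matrix with these vectors as rows and row reduce.
R2 ← R2 + (3)·R1: [0, 0, 0, 0, 0]
1 nonzero row, so the 2 vectors span a space of dimension 1.
Since 1 < 2, the vectors are linearly dependent.

no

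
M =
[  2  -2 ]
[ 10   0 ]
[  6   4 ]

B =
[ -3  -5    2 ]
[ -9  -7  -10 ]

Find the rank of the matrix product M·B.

First compute MB:
[[ 12,   4,  24],
 [-30, -50,  20],
 [-54, -58, -28]]
Now row reduce the product.
R2 ← R2 + (5/2)·R1: [0, -40, 80]
R3 ← R3 + (9/2)·R1: [0, -40, 80]
R3 ← R3 − R2: [0, 0, 0]
2 nonzero rows, so rank(MB) = 2.

2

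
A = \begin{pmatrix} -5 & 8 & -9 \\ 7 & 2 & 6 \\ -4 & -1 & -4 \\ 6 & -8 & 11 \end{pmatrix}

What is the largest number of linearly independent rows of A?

Row reduce to echelon form.
R2 ← R2 + (7/5)·R1: [0, 66/5, -33/5]
R3 ← R3 − (4/5)·R1: [0, -37/5, 16/5]
R4 ← R4 + (6/5)·R1: [0, 8/5, 1/5]
R3 ← R3 + (37/66)·R2: [0, 0, -1/2]
R4 ← R4 − (4/33)·R2: [0, 0, 1]
R4 ← R4 + (2)·R3: [0, 0, 0]
Echelon form has 3 nonzero rows, so rank(A) = 3.
The rank gives the maximum number of linearly independent rows: 3.

3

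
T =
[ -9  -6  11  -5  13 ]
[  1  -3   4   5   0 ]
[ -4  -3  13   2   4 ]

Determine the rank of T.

3

Row reduce to echelon form.
R2 ← R2 + (1/9)·R1: [0, -11/3, 47/9, 40/9, 13/9]
R3 ← R3 − (4/9)·R1: [0, -1/3, 73/9, 38/9, -16/9]
R3 ← R3 − (1/11)·R2: [0, 0, 84/11, 42/11, -21/11]
Echelon form has 3 nonzero rows, so rank(T) = 3.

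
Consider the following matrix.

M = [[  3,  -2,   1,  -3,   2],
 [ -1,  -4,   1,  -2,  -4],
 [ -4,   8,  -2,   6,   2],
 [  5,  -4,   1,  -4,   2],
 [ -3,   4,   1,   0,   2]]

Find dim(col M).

3

Row reduce to echelon form.
R2 ← R2 + (1/3)·R1: [0, -14/3, 4/3, -3, -10/3]
R3 ← R3 + (4/3)·R1: [0, 16/3, -2/3, 2, 14/3]
R4 ← R4 − (5/3)·R1: [0, -2/3, -2/3, 1, -4/3]
R5 ← R5 + R1: [0, 2, 2, -3, 4]
R3 ← R3 + (8/7)·R2: [0, 0, 6/7, -10/7, 6/7]
R4 ← R4 − (1/7)·R2: [0, 0, -6/7, 10/7, -6/7]
R5 ← R5 + (3/7)·R2: [0, 0, 18/7, -30/7, 18/7]
R4 ← R4 + R3: [0, 0, 0, 0, 0]
R5 ← R5 − (3)·R3: [0, 0, 0, 0, 0]
Echelon form has 3 nonzero rows, so rank(M) = 3.
The column space has dimension equal to the rank: 3.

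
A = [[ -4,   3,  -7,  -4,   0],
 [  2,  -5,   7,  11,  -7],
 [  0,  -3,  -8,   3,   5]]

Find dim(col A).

3

Row reduce to echelon form.
R2 ← R2 + (1/2)·R1: [0, -7/2, 7/2, 9, -7]
R3 ← R3 − (6/7)·R2: [0, 0, -11, -33/7, 11]
Echelon form has 3 nonzero rows, so rank(A) = 3.
The column space has dimension equal to the rank: 3.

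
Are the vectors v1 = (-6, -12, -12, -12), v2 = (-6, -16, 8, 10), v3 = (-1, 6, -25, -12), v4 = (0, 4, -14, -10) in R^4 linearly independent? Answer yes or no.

no

Form the matrix with these vectors as rows and row reduce.
R2 ← R2 − R1: [0, -4, 20, 22]
R3 ← R3 − (1/6)·R1: [0, 8, -23, -10]
R3 ← R3 + (2)·R2: [0, 0, 17, 34]
R4 ← R4 + R2: [0, 0, 6, 12]
R4 ← R4 − (6/17)·R3: [0, 0, 0, 0]
3 nonzero rows, so the 4 vectors span a space of dimension 3.
Since 3 < 4, the vectors are linearly dependent.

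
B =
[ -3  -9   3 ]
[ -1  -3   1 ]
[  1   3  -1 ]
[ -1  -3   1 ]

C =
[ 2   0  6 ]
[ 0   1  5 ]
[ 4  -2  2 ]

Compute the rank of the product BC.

First compute BC:
[[  6, -15, -57],
 [  2,  -5, -19],
 [ -2,   5,  19],
 [  2,  -5, -19]]
Now row reduce the product.
R2 ← R2 − (1/3)·R1: [0, 0, 0]
R3 ← R3 + (1/3)·R1: [0, 0, 0]
R4 ← R4 − (1/3)·R1: [0, 0, 0]
1 nonzero row, so rank(BC) = 1.

1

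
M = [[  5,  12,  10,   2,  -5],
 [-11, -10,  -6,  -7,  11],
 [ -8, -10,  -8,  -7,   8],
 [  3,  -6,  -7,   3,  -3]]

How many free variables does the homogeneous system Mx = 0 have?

2

Row reduce to echelon form.
R2 ← R2 + (11/5)·R1: [0, 82/5, 16, -13/5, 0]
R3 ← R3 + (8/5)·R1: [0, 46/5, 8, -19/5, 0]
R4 ← R4 − (3/5)·R1: [0, -66/5, -13, 9/5, 0]
R3 ← R3 − (23/41)·R2: [0, 0, -40/41, -96/41, 0]
R4 ← R4 + (33/41)·R2: [0, 0, -5/41, -12/41, 0]
R4 ← R4 − (1/8)·R3: [0, 0, 0, 0, 0]
3 nonzero rows, so rank(M) = 3.
M has 5 columns; by rank–nullity, nullity = 5 − 3 = 2.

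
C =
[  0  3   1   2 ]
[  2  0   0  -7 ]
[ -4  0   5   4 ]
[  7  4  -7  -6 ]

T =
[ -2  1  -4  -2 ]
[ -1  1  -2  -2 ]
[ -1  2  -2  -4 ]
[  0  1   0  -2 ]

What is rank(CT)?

2

First compute CT:
[[ -4,   7,  -8, -14],
 [ -4,  -5,  -8,  10],
 [  3,  10,   6, -20],
 [-11,  -9, -22,  18]]
Now row reduce the product.
R2 ← R2 − R1: [0, -12, 0, 24]
R3 ← R3 + (3/4)·R1: [0, 61/4, 0, -61/2]
R4 ← R4 − (11/4)·R1: [0, -113/4, 0, 113/2]
R3 ← R3 + (61/48)·R2: [0, 0, 0, 0]
R4 ← R4 − (113/48)·R2: [0, 0, 0, 0]
2 nonzero rows, so rank(CT) = 2.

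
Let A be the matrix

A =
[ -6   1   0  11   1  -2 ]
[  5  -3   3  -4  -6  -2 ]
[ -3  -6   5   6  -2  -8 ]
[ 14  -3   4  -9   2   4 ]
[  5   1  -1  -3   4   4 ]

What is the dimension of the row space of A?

5

Row reduce to echelon form.
R2 ← R2 + (5/6)·R1: [0, -13/6, 3, 31/6, -31/6, -11/3]
R3 ← R3 − (1/2)·R1: [0, -13/2, 5, 1/2, -5/2, -7]
R4 ← R4 + (7/3)·R1: [0, -2/3, 4, 50/3, 13/3, -2/3]
R5 ← R5 + (5/6)·R1: [0, 11/6, -1, 37/6, 29/6, 7/3]
R3 ← R3 − (3)·R2: [0, 0, -4, -15, 13, 4]
R4 ← R4 − (4/13)·R2: [0, 0, 40/13, 196/13, 77/13, 6/13]
R5 ← R5 + (11/13)·R2: [0, 0, 20/13, 137/13, 6/13, -10/13]
R4 ← R4 + (10/13)·R3: [0, 0, 0, 46/13, 207/13, 46/13]
R5 ← R5 + (5/13)·R3: [0, 0, 0, 62/13, 71/13, 10/13]
R5 ← R5 − (31/23)·R4: [0, 0, 0, 0, -16, -4]
Echelon form has 5 nonzero rows, so rank(A) = 5.
The row space has dimension equal to the rank: 5.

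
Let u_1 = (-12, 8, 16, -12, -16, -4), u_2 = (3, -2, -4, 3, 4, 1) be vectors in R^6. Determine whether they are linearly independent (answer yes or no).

Form the matrix with these vectors as rows and row reduce.
R2 ← R2 + (1/4)·R1: [0, 0, 0, 0, 0, 0]
1 nonzero row, so the 2 vectors span a space of dimension 1.
Since 1 < 2, the vectors are linearly dependent.

no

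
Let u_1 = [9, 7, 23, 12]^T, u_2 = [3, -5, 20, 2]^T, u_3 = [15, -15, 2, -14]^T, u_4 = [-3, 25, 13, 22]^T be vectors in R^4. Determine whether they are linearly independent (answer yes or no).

Form the matrix with these vectors as rows and row reduce.
R2 ← R2 − (1/3)·R1: [0, -22/3, 37/3, -2]
R3 ← R3 − (5/3)·R1: [0, -80/3, -109/3, -34]
R4 ← R4 + (1/3)·R1: [0, 82/3, 62/3, 26]
R3 ← R3 − (40/11)·R2: [0, 0, -893/11, -294/11]
R4 ← R4 + (41/11)·R2: [0, 0, 733/11, 204/11]
R4 ← R4 + (733/893)·R3: [0, 0, 0, -3030/893]
4 nonzero rows, so the 4 vectors span a space of dimension 4.
Since 4 = 4, the vectors are linearly independent.

yes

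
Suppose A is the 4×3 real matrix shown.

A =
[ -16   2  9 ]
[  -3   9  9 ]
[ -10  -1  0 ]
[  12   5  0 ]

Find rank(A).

3

Row reduce to echelon form.
R2 ← R2 − (3/16)·R1: [0, 69/8, 117/16]
R3 ← R3 − (5/8)·R1: [0, -9/4, -45/8]
R4 ← R4 + (3/4)·R1: [0, 13/2, 27/4]
R3 ← R3 + (6/23)·R2: [0, 0, -171/46]
R4 ← R4 − (52/69)·R2: [0, 0, 57/46]
R4 ← R4 + (1/3)·R3: [0, 0, 0]
Echelon form has 3 nonzero rows, so rank(A) = 3.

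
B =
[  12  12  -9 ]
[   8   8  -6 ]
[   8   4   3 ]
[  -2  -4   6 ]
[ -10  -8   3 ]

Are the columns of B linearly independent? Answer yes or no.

no

Row reduce B to echelon form.
R2 ← R2 − (2/3)·R1: [0, 0, 0]
R3 ← R3 − (2/3)·R1: [0, -4, 9]
R4 ← R4 + (1/6)·R1: [0, -2, 9/2]
R5 ← R5 + (5/6)·R1: [0, 2, -9/2]
Swap R2 ↔ R3
R4 ← R4 − (1/2)·R2: [0, 0, 0]
R5 ← R5 + (1/2)·R2: [0, 0, 0]
2 pivots among 3 columns.
Only 2 < 3 pivot columns, so the columns are linearly dependent.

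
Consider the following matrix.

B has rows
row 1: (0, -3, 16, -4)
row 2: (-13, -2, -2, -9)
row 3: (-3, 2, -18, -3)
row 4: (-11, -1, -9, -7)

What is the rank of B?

Row reduce to echelon form.
Swap R1 ↔ R2
R3 ← R3 − (3/13)·R1: [0, 32/13, -228/13, -12/13]
R4 ← R4 − (11/13)·R1: [0, 9/13, -95/13, 8/13]
R3 ← R3 + (32/39)·R2: [0, 0, -172/39, -164/39]
R4 ← R4 + (3/13)·R2: [0, 0, -47/13, -4/13]
R4 ← R4 − (141/172)·R3: [0, 0, 0, 135/43]
Echelon form has 4 nonzero rows, so rank(B) = 4.

4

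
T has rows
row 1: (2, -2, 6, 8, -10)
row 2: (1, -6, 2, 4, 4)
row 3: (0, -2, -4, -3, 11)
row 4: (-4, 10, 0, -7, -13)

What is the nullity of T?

2

Row reduce to echelon form.
R2 ← R2 − (1/2)·R1: [0, -5, -1, 0, 9]
R4 ← R4 + (2)·R1: [0, 6, 12, 9, -33]
R3 ← R3 − (2/5)·R2: [0, 0, -18/5, -3, 37/5]
R4 ← R4 + (6/5)·R2: [0, 0, 54/5, 9, -111/5]
R4 ← R4 + (3)·R3: [0, 0, 0, 0, 0]
3 nonzero rows, so rank(T) = 3.
T has 5 columns; by rank–nullity, nullity = 5 − 3 = 2.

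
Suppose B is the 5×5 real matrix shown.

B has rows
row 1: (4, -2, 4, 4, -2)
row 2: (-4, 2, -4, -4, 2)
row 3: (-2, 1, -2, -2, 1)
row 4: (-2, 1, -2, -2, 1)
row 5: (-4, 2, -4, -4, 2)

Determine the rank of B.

1

Row reduce to echelon form.
R2 ← R2 + R1: [0, 0, 0, 0, 0]
R3 ← R3 + (1/2)·R1: [0, 0, 0, 0, 0]
R4 ← R4 + (1/2)·R1: [0, 0, 0, 0, 0]
R5 ← R5 + R1: [0, 0, 0, 0, 0]
Echelon form has 1 nonzero row, so rank(B) = 1.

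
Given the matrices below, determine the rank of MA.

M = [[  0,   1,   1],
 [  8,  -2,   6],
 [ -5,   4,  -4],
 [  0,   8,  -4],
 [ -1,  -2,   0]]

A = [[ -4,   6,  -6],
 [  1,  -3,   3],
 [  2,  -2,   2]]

First compute MA:
[[  3,  -5,   5],
 [-22,  42, -42],
 [ 16, -34,  34],
 [  0, -16,  16],
 [  2,   0,   0]]
Now row reduce the product.
R2 ← R2 + (22/3)·R1: [0, 16/3, -16/3]
R3 ← R3 − (16/3)·R1: [0, -22/3, 22/3]
R5 ← R5 − (2/3)·R1: [0, 10/3, -10/3]
R3 ← R3 + (11/8)·R2: [0, 0, 0]
R4 ← R4 + (3)·R2: [0, 0, 0]
R5 ← R5 − (5/8)·R2: [0, 0, 0]
2 nonzero rows, so rank(MA) = 2.

2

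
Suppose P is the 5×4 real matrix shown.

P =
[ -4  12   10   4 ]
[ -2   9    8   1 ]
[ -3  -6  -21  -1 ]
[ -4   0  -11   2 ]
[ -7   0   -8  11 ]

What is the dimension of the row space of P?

Row reduce to echelon form.
R2 ← R2 − (1/2)·R1: [0, 3, 3, -1]
R3 ← R3 − (3/4)·R1: [0, -15, -57/2, -4]
R4 ← R4 − R1: [0, -12, -21, -2]
R5 ← R5 − (7/4)·R1: [0, -21, -51/2, 4]
R3 ← R3 + (5)·R2: [0, 0, -27/2, -9]
R4 ← R4 + (4)·R2: [0, 0, -9, -6]
R5 ← R5 + (7)·R2: [0, 0, -9/2, -3]
R4 ← R4 − (2/3)·R3: [0, 0, 0, 0]
R5 ← R5 − (1/3)·R3: [0, 0, 0, 0]
Echelon form has 3 nonzero rows, so rank(P) = 3.
The row space has dimension equal to the rank: 3.

3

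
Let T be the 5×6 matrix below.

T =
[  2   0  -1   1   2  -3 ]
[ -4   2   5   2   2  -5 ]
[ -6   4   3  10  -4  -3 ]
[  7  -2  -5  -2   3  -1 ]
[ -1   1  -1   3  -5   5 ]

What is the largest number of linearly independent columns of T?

Row reduce to echelon form.
R2 ← R2 + (2)·R1: [0, 2, 3, 4, 6, -11]
R3 ← R3 + (3)·R1: [0, 4, 0, 13, 2, -12]
R4 ← R4 − (7/2)·R1: [0, -2, -3/2, -11/2, -4, 19/2]
R5 ← R5 + (1/2)·R1: [0, 1, -3/2, 7/2, -4, 7/2]
R3 ← R3 − (2)·R2: [0, 0, -6, 5, -10, 10]
R4 ← R4 + R2: [0, 0, 3/2, -3/2, 2, -3/2]
R5 ← R5 − (1/2)·R2: [0, 0, -3, 3/2, -7, 9]
R4 ← R4 + (1/4)·R3: [0, 0, 0, -1/4, -1/2, 1]
R5 ← R5 − (1/2)·R3: [0, 0, 0, -1, -2, 4]
R5 ← R5 − (4)·R4: [0, 0, 0, 0, 0, 0]
Echelon form has 4 nonzero rows, so rank(T) = 4.
The rank gives the maximum number of linearly independent columns: 4.

4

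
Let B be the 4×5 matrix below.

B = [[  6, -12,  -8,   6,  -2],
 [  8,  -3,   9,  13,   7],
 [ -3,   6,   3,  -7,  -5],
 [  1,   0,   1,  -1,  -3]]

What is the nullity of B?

2

Row reduce to echelon form.
R2 ← R2 − (4/3)·R1: [0, 13, 59/3, 5, 29/3]
R3 ← R3 + (1/2)·R1: [0, 0, -1, -4, -6]
R4 ← R4 − (1/6)·R1: [0, 2, 7/3, -2, -8/3]
R4 ← R4 − (2/13)·R2: [0, 0, -9/13, -36/13, -54/13]
R4 ← R4 − (9/13)·R3: [0, 0, 0, 0, 0]
3 nonzero rows, so rank(B) = 3.
B has 5 columns; by rank–nullity, nullity = 5 − 3 = 2.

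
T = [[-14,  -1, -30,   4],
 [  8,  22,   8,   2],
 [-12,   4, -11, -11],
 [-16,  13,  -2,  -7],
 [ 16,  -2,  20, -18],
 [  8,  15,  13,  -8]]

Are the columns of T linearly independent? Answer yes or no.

Row reduce T to echelon form.
R2 ← R2 + (4/7)·R1: [0, 150/7, -64/7, 30/7]
R3 ← R3 − (6/7)·R1: [0, 34/7, 103/7, -101/7]
R4 ← R4 − (8/7)·R1: [0, 99/7, 226/7, -81/7]
R5 ← R5 + (8/7)·R1: [0, -22/7, -100/7, -94/7]
R6 ← R6 + (4/7)·R1: [0, 101/7, -29/7, -40/7]
R3 ← R3 − (17/75)·R2: [0, 0, 1259/75, -77/5]
R4 ← R4 − (33/50)·R2: [0, 0, 958/25, -72/5]
R5 ← R5 + (11/75)·R2: [0, 0, -1172/75, -64/5]
R6 ← R6 − (101/150)·R2: [0, 0, 151/75, -43/5]
R4 ← R4 − (2874/1259)·R3: [0, 0, 0, 26130/1259]
R5 ← R5 + (1172/1259)·R3: [0, 0, 0, -34164/1259]
R6 ← R6 − (151/1259)·R3: [0, 0, 0, -8502/1259]
R5 ← R5 + (438/335)·R4: [0, 0, 0, 0]
R6 ← R6 + (109/335)·R4: [0, 0, 0, 0]
4 pivots among 4 columns.
Every column is a pivot column, so the columns are linearly independent.

yes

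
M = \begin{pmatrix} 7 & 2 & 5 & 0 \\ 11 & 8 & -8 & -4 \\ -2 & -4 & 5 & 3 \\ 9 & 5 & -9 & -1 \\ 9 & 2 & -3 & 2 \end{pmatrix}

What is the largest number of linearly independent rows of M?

Row reduce to echelon form.
R2 ← R2 − (11/7)·R1: [0, 34/7, -111/7, -4]
R3 ← R3 + (2/7)·R1: [0, -24/7, 45/7, 3]
R4 ← R4 − (9/7)·R1: [0, 17/7, -108/7, -1]
R5 ← R5 − (9/7)·R1: [0, -4/7, -66/7, 2]
R3 ← R3 + (12/17)·R2: [0, 0, -81/17, 3/17]
R4 ← R4 − (1/2)·R2: [0, 0, -15/2, 1]
R5 ← R5 + (2/17)·R2: [0, 0, -192/17, 26/17]
R4 ← R4 − (85/54)·R3: [0, 0, 0, 13/18]
R5 ← R5 − (64/27)·R3: [0, 0, 0, 10/9]
R5 ← R5 − (20/13)·R4: [0, 0, 0, 0]
Echelon form has 4 nonzero rows, so rank(M) = 4.
The rank gives the maximum number of linearly independent rows: 4.

4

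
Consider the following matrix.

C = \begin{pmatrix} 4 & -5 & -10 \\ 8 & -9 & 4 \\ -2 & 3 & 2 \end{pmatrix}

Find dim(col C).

3

Row reduce to echelon form.
R2 ← R2 − (2)·R1: [0, 1, 24]
R3 ← R3 + (1/2)·R1: [0, 1/2, -3]
R3 ← R3 − (1/2)·R2: [0, 0, -15]
Echelon form has 3 nonzero rows, so rank(C) = 3.
The column space has dimension equal to the rank: 3.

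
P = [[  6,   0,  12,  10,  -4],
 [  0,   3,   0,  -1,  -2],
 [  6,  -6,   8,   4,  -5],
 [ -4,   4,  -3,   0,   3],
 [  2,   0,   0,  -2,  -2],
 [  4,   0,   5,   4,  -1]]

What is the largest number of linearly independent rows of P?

4

Row reduce to echelon form.
R3 ← R3 − R1: [0, -6, -4, -6, -1]
R4 ← R4 + (2/3)·R1: [0, 4, 5, 20/3, 1/3]
R5 ← R5 − (1/3)·R1: [0, 0, -4, -16/3, -2/3]
R6 ← R6 − (2/3)·R1: [0, 0, -3, -8/3, 5/3]
R3 ← R3 + (2)·R2: [0, 0, -4, -8, -5]
R4 ← R4 − (4/3)·R2: [0, 0, 5, 8, 3]
R4 ← R4 + (5/4)·R3: [0, 0, 0, -2, -13/4]
R5 ← R5 − R3: [0, 0, 0, 8/3, 13/3]
R6 ← R6 − (3/4)·R3: [0, 0, 0, 10/3, 65/12]
R5 ← R5 + (4/3)·R4: [0, 0, 0, 0, 0]
R6 ← R6 + (5/3)·R4: [0, 0, 0, 0, 0]
Echelon form has 4 nonzero rows, so rank(P) = 4.
The rank gives the maximum number of linearly independent rows: 4.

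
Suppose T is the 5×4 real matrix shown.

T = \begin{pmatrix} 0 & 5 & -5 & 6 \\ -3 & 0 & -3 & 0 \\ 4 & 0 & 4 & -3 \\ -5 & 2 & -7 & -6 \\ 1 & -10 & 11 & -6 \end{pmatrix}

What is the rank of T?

3

Row reduce to echelon form.
Swap R1 ↔ R2
R3 ← R3 + (4/3)·R1: [0, 0, 0, -3]
R4 ← R4 − (5/3)·R1: [0, 2, -2, -6]
R5 ← R5 + (1/3)·R1: [0, -10, 10, -6]
R4 ← R4 − (2/5)·R2: [0, 0, 0, -42/5]
R5 ← R5 + (2)·R2: [0, 0, 0, 6]
R4 ← R4 − (14/5)·R3: [0, 0, 0, 0]
R5 ← R5 + (2)·R3: [0, 0, 0, 0]
Echelon form has 3 nonzero rows, so rank(T) = 3.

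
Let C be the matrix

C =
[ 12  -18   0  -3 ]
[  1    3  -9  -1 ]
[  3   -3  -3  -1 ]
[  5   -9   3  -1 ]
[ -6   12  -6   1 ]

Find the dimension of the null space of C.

2

Row reduce to echelon form.
R2 ← R2 − (1/12)·R1: [0, 9/2, -9, -3/4]
R3 ← R3 − (1/4)·R1: [0, 3/2, -3, -1/4]
R4 ← R4 − (5/12)·R1: [0, -3/2, 3, 1/4]
R5 ← R5 + (1/2)·R1: [0, 3, -6, -1/2]
R3 ← R3 − (1/3)·R2: [0, 0, 0, 0]
R4 ← R4 + (1/3)·R2: [0, 0, 0, 0]
R5 ← R5 − (2/3)·R2: [0, 0, 0, 0]
2 nonzero rows, so rank(C) = 2.
C has 4 columns; by rank–nullity, nullity = 4 − 2 = 2.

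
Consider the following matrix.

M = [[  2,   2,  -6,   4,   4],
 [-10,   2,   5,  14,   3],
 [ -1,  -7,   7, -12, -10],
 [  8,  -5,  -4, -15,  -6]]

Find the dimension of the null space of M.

Row reduce to echelon form.
R2 ← R2 + (5)·R1: [0, 12, -25, 34, 23]
R3 ← R3 + (1/2)·R1: [0, -6, 4, -10, -8]
R4 ← R4 − (4)·R1: [0, -13, 20, -31, -22]
R3 ← R3 + (1/2)·R2: [0, 0, -17/2, 7, 7/2]
R4 ← R4 + (13/12)·R2: [0, 0, -85/12, 35/6, 35/12]
R4 ← R4 − (5/6)·R3: [0, 0, 0, 0, 0]
3 nonzero rows, so rank(M) = 3.
M has 5 columns; by rank–nullity, nullity = 5 − 3 = 2.

2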